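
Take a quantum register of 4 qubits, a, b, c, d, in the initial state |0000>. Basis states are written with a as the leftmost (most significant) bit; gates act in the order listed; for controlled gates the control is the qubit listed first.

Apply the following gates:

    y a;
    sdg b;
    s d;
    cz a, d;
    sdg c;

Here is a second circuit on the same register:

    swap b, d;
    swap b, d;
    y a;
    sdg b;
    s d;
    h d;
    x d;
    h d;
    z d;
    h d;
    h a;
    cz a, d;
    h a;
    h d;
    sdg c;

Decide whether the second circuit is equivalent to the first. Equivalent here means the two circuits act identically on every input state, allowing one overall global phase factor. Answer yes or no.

No: there is an input state on which the two circuits produce genuinely different outputs (not merely differing by a phase).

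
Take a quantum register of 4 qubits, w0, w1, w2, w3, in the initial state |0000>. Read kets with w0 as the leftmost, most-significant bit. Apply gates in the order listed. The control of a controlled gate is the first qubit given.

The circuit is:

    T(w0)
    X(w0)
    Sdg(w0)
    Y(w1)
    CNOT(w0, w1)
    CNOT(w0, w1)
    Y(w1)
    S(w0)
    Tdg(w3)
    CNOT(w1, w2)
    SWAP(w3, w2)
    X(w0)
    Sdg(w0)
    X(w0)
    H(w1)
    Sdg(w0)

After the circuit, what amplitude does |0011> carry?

The final state's coefficient on |0011> equals 0. Key observation: steps 3-8 multiply out to the identity, so the circuit reduces to the remaining gates.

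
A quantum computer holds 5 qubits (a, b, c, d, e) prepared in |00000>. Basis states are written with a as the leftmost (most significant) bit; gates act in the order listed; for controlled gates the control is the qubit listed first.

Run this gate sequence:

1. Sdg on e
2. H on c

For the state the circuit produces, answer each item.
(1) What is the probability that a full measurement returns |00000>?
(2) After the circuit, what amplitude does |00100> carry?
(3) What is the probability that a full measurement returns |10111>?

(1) A full measurement returns |00000> with probability 1/2.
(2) The final state's coefficient on |00100> equals sqrt(2)/2.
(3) The probability of measuring |10111> is 0.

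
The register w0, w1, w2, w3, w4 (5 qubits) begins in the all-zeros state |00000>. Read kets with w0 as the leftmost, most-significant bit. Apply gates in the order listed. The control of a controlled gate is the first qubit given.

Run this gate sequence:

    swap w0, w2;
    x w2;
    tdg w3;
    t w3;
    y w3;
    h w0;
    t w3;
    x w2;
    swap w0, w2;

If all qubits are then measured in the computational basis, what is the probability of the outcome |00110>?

The probability of measuring |00110> is 1/2.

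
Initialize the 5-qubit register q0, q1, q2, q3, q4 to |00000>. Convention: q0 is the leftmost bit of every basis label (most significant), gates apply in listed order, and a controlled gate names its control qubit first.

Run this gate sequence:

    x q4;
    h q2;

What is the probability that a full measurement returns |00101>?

A full measurement returns |00101> with probability 1/2.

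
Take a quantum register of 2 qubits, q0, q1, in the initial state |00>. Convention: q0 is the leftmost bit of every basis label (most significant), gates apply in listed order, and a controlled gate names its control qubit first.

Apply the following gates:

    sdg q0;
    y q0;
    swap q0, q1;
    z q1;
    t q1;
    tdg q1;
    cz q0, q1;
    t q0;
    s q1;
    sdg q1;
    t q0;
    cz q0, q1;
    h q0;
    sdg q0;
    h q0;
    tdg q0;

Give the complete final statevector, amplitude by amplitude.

After the circuit, the state carries amplitude 0 on |00>, -1/2 - I/2 on |01>, 0 on |10>, (-1 + I)*exp(3*I*pi/4)/2 on |11>.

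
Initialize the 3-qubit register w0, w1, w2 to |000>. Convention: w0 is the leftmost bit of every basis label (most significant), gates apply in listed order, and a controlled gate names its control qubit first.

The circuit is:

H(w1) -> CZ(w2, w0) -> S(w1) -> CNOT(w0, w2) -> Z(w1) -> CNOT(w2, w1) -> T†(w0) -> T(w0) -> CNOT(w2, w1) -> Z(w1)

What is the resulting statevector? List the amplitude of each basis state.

After the circuit, the state carries amplitude sqrt(2)/2 on |000>, sqrt(2)*I/2 on |010>, and 0 on every other basis state. Key observation: gates 5-10 undo each other exactly, leaving only the rest of the circuit to track.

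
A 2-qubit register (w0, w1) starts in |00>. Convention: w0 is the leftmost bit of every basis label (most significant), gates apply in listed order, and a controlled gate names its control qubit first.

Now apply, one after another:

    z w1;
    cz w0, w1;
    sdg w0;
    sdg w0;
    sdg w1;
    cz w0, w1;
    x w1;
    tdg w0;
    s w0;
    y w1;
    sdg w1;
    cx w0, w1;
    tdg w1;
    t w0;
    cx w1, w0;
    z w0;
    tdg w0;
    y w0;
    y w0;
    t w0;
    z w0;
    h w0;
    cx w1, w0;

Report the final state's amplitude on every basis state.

After the circuit, the state carries amplitude -sqrt(2)*I/2 on |00>, 0 on |01>, -sqrt(2)*I/2 on |10>, 0 on |11>.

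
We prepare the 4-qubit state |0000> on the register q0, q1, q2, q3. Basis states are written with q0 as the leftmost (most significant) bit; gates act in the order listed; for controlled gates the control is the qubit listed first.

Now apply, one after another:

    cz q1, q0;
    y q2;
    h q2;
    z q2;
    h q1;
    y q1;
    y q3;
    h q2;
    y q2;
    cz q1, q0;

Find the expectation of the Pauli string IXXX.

In the final state, IXXX has expectation 0.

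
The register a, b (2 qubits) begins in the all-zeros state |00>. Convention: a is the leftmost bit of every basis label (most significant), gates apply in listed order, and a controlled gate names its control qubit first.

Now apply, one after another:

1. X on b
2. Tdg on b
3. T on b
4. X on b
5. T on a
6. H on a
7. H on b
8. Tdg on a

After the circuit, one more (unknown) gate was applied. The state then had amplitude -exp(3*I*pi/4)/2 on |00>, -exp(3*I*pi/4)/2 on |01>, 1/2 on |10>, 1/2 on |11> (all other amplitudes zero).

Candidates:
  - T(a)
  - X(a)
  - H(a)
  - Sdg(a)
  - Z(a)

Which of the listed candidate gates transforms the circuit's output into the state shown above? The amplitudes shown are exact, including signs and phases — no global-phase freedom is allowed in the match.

It was X(a) that produced the state shown.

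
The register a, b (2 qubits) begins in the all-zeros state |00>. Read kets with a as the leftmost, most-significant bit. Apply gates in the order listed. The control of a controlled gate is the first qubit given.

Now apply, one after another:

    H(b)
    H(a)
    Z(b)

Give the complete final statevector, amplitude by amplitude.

The resulting statevector has amplitude 1/2 on |00>, -1/2 on |01>, 1/2 on |10>, -1/2 on |11>.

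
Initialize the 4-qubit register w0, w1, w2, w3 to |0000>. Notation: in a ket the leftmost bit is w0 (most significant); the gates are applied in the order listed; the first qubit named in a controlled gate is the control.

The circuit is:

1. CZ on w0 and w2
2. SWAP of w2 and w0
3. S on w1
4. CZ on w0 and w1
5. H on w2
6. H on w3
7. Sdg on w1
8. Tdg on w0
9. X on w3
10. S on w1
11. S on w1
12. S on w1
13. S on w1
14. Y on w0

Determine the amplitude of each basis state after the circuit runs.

The final amplitudes are I/2 on |1000>, I/2 on |1001>, I/2 on |1010>, I/2 on |1011>, and 0 on every other basis state. Key observation: the block from step 10 through step 13 cancels to the identity and can be dropped.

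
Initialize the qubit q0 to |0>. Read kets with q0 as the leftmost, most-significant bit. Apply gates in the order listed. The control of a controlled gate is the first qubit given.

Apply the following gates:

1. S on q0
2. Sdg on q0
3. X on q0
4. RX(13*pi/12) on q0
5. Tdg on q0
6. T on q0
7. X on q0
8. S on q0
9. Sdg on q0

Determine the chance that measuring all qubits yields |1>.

Outcome |1> occurs with probability sqrt(2)/8 + sqrt(6)/8 + 1/2.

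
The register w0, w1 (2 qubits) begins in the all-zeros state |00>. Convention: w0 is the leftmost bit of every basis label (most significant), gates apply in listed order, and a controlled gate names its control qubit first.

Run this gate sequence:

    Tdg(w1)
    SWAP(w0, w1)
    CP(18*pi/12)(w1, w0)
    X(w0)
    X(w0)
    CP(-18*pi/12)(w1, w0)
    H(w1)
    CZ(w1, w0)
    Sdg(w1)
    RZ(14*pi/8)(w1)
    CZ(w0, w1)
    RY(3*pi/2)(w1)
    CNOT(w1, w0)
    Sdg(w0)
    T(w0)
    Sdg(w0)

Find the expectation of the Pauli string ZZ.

In the final state, ZZ has expectation 1.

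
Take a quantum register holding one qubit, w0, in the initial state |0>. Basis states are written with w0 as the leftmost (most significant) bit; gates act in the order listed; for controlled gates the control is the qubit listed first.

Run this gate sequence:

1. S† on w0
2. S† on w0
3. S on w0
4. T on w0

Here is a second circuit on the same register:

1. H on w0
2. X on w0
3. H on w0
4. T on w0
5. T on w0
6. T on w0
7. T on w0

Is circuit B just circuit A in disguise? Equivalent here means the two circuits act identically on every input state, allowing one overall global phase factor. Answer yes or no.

No — the two circuits implement different unitaries, even allowing a global phase.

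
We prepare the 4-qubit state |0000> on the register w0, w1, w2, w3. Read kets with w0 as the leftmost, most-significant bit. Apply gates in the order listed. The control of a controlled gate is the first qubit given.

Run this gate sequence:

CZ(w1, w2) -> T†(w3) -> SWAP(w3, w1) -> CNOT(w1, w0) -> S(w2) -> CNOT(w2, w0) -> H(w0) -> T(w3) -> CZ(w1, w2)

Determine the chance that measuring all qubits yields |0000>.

Outcome |0000> occurs with probability 1/2.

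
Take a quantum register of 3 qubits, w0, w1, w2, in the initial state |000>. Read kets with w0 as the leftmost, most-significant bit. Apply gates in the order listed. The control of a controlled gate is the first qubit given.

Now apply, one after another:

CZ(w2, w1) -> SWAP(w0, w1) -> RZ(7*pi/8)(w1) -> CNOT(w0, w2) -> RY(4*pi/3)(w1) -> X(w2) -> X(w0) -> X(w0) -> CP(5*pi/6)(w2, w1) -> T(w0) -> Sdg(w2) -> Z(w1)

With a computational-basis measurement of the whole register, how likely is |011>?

The probability of measuring |011> is 3/4.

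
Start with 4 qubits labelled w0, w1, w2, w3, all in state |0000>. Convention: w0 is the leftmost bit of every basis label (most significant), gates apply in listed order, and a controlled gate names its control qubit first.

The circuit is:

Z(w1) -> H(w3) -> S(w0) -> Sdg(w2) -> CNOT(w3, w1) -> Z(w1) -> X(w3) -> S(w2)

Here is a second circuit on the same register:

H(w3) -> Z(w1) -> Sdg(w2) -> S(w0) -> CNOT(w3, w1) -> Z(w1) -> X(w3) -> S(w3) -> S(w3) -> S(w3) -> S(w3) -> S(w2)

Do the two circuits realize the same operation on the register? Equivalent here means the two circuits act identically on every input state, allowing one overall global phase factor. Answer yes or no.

Yes, they are equivalent — the unitaries differ by at most a global phase.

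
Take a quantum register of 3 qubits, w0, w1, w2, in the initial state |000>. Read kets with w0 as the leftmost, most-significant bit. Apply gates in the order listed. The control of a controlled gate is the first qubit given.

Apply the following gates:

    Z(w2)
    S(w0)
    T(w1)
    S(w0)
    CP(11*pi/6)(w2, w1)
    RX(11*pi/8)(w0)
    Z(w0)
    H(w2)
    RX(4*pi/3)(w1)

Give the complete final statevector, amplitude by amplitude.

After the circuit, the state carries amplitude sqrt(2)*cos(5*pi/16)/4 on |000>, sqrt(2)*cos(5*pi/16)/4 on |001>, sqrt(6)*I*cos(5*pi/16)/4 on |010>, sqrt(6)*I*cos(5*pi/16)/4 on |011>, -sqrt(2)*I*sin(5*pi/16)/4 on |100>, -sqrt(2)*I*sin(5*pi/16)/4 on |101>, sqrt(6)*sin(5*pi/16)/4 on |110>, sqrt(6)*sin(5*pi/16)/4 on |111>.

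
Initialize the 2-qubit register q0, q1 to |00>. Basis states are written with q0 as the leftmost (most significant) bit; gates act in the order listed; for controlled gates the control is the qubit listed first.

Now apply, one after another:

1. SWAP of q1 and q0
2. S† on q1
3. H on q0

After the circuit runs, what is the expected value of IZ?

The observable IZ averages to 1.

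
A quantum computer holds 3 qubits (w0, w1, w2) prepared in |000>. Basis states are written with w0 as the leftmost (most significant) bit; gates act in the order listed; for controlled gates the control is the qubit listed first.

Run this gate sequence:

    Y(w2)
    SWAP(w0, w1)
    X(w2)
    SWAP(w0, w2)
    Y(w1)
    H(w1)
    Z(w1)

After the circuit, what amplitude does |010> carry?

The final state's coefficient on |010> equals -sqrt(2)/2.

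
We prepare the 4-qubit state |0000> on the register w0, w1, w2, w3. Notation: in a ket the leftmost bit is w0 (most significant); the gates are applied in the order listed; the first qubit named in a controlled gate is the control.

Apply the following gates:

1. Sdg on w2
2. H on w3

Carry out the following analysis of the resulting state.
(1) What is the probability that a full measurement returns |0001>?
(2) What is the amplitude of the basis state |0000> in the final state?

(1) The probability of measuring |0001> is 1/2.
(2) The final state's coefficient on |0000> equals sqrt(2)/2.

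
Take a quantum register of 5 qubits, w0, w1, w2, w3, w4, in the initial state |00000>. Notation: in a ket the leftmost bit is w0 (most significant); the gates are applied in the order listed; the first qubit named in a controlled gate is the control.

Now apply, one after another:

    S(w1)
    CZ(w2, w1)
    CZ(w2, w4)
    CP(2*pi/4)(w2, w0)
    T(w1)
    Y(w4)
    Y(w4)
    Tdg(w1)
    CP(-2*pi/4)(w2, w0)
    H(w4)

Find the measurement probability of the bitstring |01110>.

The probability of measuring |01110> is 0.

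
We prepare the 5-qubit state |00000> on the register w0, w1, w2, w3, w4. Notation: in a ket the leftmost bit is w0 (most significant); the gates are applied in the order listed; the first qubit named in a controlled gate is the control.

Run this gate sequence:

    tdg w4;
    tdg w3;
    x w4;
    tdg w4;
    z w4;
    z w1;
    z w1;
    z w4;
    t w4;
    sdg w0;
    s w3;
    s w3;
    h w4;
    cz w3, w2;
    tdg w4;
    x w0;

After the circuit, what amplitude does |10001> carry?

The final state's coefficient on |10001> equals sqrt(2)*exp(3*I*pi/4)/2.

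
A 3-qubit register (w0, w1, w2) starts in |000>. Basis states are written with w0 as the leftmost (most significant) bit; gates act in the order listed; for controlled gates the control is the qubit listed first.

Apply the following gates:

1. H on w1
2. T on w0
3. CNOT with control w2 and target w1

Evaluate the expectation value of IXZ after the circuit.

The expectation value of IXZ is 1.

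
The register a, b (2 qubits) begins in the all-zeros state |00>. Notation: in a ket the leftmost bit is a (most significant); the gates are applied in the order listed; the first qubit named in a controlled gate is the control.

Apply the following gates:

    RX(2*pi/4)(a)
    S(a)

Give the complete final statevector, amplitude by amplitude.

The resulting statevector has amplitude sqrt(2)/2 on |00>, 0 on |01>, sqrt(2)/2 on |10>, 0 on |11>.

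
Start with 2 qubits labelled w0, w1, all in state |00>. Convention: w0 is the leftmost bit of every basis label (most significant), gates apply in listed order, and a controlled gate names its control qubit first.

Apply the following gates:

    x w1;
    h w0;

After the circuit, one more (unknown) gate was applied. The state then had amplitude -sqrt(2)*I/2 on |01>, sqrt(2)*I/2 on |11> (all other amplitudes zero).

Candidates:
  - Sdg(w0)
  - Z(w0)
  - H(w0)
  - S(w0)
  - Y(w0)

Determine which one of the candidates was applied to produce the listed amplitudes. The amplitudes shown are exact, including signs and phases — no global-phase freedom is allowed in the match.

It was Y(w0) that produced the state shown.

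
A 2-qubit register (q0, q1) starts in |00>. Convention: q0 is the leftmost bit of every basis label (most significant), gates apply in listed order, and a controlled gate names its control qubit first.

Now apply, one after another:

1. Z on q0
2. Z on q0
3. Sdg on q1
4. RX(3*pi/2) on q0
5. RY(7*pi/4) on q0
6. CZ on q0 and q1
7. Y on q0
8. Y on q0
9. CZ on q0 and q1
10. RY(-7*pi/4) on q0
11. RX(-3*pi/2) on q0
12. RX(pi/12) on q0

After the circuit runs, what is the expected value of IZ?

The expectation value of IZ is 1. Key observation: the block from step 4 through step 11 cancels to the identity and can be dropped.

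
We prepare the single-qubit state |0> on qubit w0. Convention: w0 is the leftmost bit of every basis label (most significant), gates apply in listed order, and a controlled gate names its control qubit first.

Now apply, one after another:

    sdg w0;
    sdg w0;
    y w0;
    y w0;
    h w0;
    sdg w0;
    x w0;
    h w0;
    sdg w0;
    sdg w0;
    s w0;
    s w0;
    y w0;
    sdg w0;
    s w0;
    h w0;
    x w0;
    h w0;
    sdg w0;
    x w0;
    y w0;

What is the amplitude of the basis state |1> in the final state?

The final state's coefficient on |1> equals -1/2 - I/2.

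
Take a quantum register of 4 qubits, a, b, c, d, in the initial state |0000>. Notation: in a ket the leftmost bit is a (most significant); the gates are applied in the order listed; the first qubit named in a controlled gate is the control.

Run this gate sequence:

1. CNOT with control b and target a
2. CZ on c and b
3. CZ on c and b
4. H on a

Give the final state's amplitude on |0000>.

The final state's coefficient on |0000> equals sqrt(2)/2. Key observation: steps 2-3 multiply out to the identity, so the circuit reduces to the remaining gates.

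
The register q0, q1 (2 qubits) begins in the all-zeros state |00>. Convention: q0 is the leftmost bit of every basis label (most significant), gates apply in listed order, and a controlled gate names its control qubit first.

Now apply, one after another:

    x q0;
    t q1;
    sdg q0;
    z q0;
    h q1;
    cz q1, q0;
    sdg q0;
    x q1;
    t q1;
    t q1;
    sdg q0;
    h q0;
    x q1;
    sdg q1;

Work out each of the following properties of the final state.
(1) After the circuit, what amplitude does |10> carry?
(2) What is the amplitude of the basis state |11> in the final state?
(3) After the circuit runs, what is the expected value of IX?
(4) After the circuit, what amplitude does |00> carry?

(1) The final state's coefficient on |10> equals -1/2.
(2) The amplitude on |11> is -1/2.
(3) In the final state, IX has expectation 1.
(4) |00> carries amplitude 1/2 in the final state.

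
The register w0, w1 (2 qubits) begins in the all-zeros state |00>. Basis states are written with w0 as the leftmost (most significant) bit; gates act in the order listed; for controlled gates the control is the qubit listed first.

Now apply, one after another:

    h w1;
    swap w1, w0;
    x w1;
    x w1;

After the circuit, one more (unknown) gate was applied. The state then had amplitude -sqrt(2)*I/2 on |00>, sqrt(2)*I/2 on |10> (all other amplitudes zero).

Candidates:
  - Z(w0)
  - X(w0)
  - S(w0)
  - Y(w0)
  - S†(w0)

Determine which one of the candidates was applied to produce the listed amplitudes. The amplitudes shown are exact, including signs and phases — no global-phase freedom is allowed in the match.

The unique candidate consistent with the amplitudes is Y(w0). Key observation: gates 3-4 undo each other exactly, leaving only the rest of the circuit to track.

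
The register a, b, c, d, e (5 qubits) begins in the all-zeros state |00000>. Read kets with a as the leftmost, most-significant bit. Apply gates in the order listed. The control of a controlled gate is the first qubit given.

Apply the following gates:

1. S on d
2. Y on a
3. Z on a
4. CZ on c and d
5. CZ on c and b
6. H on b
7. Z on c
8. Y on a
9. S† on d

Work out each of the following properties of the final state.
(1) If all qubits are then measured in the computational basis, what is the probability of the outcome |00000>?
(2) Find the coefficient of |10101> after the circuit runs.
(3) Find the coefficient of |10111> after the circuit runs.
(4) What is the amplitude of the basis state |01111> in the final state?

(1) Outcome |00000> occurs with probability 1/2.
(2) The amplitude on |10101> is 0.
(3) The final state's coefficient on |10111> equals 0.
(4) The final state's coefficient on |01111> equals 0.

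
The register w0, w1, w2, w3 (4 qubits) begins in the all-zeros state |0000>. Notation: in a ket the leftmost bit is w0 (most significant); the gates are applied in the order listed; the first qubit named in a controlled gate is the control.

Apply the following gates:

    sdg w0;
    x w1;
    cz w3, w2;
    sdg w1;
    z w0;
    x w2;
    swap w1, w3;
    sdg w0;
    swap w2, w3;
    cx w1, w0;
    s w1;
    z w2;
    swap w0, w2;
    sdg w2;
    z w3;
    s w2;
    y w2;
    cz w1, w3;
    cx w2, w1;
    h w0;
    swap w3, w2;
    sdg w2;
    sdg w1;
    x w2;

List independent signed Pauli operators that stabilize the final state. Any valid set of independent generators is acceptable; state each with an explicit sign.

The stabilizer group can be generated by -XIII, -IZII, +IIZI, -IIIZ, among other valid generating sets.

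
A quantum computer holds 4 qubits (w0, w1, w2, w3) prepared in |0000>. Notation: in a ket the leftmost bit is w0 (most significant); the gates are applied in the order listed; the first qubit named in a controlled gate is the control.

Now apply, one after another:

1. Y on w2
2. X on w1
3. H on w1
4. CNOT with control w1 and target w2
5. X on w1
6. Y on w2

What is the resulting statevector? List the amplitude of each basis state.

After the circuit, the state carries amplitude sqrt(2)/2 on |0010>, sqrt(2)/2 on |0100>, and 0 on every other basis state.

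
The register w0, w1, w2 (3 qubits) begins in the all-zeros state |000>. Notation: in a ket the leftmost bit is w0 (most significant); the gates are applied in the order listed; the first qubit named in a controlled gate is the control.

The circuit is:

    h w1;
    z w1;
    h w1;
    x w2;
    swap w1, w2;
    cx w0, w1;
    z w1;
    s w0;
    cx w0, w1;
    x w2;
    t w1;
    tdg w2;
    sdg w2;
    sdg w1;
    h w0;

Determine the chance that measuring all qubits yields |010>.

The probability of measuring |010> is 1/2.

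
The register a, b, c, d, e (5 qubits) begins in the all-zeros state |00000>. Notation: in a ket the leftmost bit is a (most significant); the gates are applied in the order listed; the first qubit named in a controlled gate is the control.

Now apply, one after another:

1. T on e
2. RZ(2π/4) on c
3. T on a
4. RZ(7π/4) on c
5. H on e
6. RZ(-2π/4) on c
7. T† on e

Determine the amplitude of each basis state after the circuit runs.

The resulting statevector has amplitude -sqrt(2)*exp(I*pi/8)/2 on |00000>, sqrt(2)*exp(7*I*pi/8)/2 on |00001>, and 0 on every other basis state.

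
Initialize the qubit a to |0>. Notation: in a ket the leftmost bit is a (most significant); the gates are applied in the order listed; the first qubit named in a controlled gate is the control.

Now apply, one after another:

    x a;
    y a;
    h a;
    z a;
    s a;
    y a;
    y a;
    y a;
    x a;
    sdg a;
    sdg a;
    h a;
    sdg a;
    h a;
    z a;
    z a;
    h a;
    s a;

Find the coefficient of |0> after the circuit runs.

|0> carries amplitude 1/2 - I/2 in the final state.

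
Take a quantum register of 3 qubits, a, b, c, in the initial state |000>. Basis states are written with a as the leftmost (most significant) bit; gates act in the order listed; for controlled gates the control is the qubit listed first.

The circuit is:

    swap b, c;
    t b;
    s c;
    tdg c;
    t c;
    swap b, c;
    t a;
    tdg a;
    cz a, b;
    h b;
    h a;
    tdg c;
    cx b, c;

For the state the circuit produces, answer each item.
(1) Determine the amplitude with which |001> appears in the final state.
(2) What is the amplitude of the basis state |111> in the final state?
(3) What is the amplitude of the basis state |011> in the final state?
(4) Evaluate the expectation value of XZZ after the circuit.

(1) The amplitude on |001> is 0.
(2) The amplitude on |111> is 1/2.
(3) The final state's coefficient on |011> equals 1/2.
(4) In the final state, XZZ has expectation 1.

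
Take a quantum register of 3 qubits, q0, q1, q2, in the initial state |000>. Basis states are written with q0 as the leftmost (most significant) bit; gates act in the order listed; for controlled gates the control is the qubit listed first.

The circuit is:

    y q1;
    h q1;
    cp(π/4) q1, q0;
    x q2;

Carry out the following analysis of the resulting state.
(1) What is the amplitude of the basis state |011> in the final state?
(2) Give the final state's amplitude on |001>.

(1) The amplitude on |011> is -sqrt(2)*I/2.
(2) The final state's coefficient on |001> equals sqrt(2)*I/2.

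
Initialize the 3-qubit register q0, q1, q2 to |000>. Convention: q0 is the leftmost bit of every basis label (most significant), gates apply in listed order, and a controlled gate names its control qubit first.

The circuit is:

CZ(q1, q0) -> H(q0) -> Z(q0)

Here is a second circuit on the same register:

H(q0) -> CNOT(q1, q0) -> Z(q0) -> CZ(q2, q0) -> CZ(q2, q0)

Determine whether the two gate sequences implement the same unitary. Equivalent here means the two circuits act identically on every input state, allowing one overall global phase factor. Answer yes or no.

Yes, they are equivalent — the unitaries differ by at most a global phase.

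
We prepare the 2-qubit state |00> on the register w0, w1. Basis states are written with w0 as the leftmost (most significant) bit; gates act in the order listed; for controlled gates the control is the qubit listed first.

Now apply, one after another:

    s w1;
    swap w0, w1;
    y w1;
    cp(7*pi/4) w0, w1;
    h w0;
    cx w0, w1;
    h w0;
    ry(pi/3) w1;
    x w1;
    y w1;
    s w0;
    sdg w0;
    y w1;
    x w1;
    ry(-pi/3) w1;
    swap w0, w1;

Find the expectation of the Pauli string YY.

In the final state, YY has expectation -1.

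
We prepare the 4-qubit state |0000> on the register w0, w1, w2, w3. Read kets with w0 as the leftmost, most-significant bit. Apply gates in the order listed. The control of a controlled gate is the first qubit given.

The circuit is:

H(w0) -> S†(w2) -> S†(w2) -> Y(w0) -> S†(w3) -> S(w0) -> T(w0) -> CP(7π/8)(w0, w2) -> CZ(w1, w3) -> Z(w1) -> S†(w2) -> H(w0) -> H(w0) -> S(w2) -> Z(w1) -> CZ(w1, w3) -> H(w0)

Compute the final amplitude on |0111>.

The final state's coefficient on |0111> equals 0. Key observation: the block from step 9 through step 16 cancels to the identity and can be dropped.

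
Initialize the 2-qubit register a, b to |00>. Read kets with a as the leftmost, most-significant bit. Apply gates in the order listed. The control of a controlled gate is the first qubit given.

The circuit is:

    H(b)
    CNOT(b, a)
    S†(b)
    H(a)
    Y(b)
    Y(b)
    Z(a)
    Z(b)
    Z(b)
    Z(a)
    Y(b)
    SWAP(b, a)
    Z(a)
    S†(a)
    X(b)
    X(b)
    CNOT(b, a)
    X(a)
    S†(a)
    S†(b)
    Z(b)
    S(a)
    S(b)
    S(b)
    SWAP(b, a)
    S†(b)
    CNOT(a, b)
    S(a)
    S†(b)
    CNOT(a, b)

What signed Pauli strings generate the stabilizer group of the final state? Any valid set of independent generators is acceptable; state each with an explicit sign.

The final state is stabilized by the group generated by +YI, -IX; other independent generating sets are equally valid.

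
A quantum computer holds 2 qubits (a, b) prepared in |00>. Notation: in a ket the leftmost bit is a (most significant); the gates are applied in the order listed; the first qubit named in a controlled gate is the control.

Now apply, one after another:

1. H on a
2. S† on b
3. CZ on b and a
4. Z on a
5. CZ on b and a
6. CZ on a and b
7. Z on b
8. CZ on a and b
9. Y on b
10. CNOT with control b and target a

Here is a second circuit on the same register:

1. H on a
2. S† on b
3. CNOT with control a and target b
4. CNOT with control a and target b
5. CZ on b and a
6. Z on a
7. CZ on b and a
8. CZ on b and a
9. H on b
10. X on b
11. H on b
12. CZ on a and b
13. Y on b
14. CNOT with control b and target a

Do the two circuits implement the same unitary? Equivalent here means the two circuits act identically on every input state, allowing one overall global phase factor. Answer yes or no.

Yes: on every input state the two circuits agree up to one overall phase factor.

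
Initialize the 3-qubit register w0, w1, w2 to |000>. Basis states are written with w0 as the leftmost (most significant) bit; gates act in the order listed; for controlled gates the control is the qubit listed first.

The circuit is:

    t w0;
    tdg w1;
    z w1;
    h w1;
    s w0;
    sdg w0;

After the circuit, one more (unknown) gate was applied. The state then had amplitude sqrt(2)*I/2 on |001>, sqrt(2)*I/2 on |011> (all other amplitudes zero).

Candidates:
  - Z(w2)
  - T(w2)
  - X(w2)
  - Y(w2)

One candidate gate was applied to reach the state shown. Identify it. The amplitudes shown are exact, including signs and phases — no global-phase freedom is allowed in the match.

The unique candidate consistent with the amplitudes is Y(w2).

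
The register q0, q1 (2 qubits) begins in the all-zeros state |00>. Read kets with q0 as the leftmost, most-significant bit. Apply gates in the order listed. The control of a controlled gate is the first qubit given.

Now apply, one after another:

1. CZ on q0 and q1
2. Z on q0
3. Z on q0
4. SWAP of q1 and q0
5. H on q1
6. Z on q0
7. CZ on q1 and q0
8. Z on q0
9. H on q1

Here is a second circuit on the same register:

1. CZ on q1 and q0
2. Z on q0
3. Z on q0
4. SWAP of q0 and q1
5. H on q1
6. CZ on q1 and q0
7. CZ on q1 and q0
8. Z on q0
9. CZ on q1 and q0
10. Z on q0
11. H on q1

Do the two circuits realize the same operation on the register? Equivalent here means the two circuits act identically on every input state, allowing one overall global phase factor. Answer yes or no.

Yes, they are equivalent — the unitaries differ by at most a global phase.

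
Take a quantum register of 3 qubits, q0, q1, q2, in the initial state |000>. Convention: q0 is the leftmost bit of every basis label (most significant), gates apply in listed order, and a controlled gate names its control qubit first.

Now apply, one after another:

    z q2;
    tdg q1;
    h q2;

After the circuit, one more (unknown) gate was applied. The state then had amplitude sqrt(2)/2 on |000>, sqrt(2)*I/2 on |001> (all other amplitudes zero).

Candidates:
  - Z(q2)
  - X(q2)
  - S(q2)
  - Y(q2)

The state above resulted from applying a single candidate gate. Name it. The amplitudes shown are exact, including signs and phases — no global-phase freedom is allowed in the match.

The applied gate was S(q2).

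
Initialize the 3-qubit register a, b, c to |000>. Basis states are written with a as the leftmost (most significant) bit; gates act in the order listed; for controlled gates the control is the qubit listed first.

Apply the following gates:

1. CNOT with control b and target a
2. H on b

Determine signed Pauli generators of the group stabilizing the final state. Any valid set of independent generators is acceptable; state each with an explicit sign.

The stabilizer group can be generated by +IXI, +ZII, +IIZ, among other valid generating sets.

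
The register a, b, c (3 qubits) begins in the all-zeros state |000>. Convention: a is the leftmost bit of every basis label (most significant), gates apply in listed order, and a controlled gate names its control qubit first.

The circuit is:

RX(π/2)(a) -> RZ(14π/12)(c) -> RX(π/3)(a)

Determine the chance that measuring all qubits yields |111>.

The probability of measuring |111> is 0.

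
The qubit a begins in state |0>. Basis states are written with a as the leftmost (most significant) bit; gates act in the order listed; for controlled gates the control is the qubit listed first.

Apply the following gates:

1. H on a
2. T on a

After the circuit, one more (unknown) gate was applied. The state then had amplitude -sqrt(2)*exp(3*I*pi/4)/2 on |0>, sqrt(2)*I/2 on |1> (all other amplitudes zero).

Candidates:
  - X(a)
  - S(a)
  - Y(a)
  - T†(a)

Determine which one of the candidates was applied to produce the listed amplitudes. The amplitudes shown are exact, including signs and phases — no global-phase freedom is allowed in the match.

It was Y(a) that produced the state shown.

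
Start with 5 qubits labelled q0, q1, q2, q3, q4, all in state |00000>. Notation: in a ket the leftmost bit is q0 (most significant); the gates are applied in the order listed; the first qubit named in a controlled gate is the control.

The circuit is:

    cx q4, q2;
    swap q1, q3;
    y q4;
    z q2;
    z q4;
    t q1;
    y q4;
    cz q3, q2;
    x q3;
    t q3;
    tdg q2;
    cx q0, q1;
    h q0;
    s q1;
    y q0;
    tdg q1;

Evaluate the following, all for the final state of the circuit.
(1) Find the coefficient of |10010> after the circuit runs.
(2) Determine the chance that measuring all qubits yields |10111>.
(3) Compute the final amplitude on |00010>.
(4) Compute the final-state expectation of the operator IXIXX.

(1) The amplitude on |10010> is -sqrt(2)*exp(3*I*pi/4)/2.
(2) A full measurement returns |10111> with probability 0.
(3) The amplitude on |00010> is sqrt(2)*exp(3*I*pi/4)/2.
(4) The expectation value of IXIXX is 0.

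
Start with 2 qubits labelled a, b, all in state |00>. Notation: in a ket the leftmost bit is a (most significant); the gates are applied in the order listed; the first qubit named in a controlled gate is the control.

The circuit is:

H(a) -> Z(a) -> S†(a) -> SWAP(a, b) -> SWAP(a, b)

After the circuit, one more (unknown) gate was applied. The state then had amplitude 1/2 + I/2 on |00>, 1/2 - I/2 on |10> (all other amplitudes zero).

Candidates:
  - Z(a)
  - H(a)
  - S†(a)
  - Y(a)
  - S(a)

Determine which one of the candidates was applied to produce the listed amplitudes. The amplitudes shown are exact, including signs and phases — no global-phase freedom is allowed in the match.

It was H(a) that produced the state shown.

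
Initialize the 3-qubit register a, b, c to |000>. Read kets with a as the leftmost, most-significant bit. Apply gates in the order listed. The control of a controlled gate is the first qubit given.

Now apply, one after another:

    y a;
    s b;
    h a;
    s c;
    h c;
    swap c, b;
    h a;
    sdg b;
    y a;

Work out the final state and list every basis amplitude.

The final amplitudes are sqrt(2)/2 on |000>, -sqrt(2)*I/2 on |010>, and 0 on every other basis state.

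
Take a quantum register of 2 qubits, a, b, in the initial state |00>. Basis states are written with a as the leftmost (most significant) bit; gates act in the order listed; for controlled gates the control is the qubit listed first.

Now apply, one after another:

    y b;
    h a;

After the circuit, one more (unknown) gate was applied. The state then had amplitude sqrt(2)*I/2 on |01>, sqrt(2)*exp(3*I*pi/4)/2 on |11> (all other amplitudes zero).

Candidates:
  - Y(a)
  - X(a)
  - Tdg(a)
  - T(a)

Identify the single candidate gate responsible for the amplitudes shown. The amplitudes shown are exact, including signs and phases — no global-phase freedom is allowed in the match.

It was T(a) that produced the state shown.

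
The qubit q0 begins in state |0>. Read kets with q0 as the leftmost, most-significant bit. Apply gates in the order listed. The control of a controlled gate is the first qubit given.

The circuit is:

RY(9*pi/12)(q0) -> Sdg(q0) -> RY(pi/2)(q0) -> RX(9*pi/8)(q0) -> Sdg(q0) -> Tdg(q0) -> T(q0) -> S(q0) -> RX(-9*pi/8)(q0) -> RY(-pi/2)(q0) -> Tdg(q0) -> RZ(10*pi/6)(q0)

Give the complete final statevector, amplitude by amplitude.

The resulting statevector has amplitude sqrt(1/2 - sqrt(2)/4)*exp(-5*I*pi/6)*sin(7*pi/16)**2 + sqrt(1/2 - sqrt(2)/4)*exp(-5*I*pi/6)*cos(7*pi/16)**2 on |0>, -I*sqrt(sqrt(2)/4 + 1/2)*exp(7*I*pi/12)*cos(7*pi/16)**2 - I*sqrt(sqrt(2)/4 + 1/2)*exp(7*I*pi/12)*sin(7*pi/16)**2 on |1>. Key observation: gates 3-10 undo each other exactly, leaving only the rest of the circuit to track.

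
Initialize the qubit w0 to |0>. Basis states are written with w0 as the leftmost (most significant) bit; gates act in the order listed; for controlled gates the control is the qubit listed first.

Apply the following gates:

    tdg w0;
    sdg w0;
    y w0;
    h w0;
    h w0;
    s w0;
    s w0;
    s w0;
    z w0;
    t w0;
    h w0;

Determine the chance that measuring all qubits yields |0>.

A full measurement returns |0> with probability 1/2.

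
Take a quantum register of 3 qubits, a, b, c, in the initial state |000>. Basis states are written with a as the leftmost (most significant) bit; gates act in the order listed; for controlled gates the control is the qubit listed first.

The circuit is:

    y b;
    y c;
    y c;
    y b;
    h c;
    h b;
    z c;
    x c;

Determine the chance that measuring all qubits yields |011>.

Outcome |011> occurs with probability 1/4. Key observation: steps 1-4 multiply out to the identity, so the circuit reduces to the remaining gates.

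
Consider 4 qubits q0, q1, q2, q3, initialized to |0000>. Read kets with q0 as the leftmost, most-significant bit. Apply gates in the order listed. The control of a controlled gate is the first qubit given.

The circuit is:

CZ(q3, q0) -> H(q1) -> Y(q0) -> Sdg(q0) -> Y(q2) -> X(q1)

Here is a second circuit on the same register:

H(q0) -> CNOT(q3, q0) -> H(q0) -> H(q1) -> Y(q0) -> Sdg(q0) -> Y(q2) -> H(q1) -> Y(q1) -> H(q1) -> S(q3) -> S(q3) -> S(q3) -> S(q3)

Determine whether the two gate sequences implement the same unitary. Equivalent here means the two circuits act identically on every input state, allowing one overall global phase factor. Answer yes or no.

No, they are not equivalent — no single phase factor reconciles the two unitaries.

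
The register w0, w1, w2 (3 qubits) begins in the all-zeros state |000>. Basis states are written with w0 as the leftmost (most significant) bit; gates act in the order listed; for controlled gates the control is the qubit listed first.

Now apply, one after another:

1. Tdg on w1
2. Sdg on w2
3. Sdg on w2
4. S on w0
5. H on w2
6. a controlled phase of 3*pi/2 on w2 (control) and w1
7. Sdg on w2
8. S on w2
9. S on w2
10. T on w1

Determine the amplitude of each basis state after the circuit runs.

After the circuit, the state carries amplitude sqrt(2)/2 on |000>, sqrt(2)*I/2 on |001>, and 0 on every other basis state.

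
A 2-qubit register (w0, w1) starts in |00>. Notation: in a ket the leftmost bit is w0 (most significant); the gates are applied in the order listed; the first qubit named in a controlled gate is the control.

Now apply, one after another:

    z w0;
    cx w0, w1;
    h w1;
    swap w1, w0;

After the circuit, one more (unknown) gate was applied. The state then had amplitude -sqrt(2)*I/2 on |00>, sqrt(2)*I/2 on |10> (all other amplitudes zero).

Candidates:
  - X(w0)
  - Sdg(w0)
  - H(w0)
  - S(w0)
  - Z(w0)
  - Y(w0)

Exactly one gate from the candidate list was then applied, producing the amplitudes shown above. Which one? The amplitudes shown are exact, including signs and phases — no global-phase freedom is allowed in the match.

The unique candidate consistent with the amplitudes is Y(w0).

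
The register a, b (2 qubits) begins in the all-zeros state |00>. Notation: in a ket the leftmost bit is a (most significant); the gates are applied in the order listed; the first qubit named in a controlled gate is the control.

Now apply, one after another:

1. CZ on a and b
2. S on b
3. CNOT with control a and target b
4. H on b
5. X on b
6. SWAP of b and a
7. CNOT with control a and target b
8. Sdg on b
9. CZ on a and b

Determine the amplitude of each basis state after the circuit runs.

After the circuit, the state carries amplitude sqrt(2)/2 on |00>, 0 on |01>, 0 on |10>, sqrt(2)*I/2 on |11>.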